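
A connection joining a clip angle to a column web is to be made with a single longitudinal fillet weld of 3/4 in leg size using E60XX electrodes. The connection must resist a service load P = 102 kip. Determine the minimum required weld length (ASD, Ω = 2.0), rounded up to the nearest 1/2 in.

E60XX → F_EXX = 60 ksi.
Throat t_e = 0.707 × 0.75 = 0.5302 in.
r_n/Ω = (0.6 × 60 × 0.5302) / 2.0 = 9.544 kip/in.
L_req = P / (r_n/Ω) = 102 / 9.544 = 10.69 in total.
Round up → use L = 11 in.

L = 11 in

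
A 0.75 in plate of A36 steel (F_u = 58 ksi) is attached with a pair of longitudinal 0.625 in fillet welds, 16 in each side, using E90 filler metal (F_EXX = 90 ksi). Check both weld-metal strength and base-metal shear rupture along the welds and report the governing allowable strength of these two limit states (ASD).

R_n/Ω ≈ 382 kip (weld metal governs)

t_e = 0.707 × 0.625 = 0.4419 in; L = 32 in.
Weld metal: R_n/Ω = (1/2.0) × 0.6 × 90 × 0.4419 × 32 = 381.8 kip.
Base metal (shear rupture): R_n/Ω = (1/2.0) × 0.6 × 58 × 0.75 × 32 = 417.6 kip.
Governing: weld metal.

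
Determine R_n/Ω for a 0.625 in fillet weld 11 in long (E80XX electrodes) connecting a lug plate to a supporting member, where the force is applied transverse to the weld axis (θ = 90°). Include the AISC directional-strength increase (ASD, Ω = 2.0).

E80XX → F_EXX = 80 ksi.
t_e = 0.707 × 0.625 = 0.4419 in; A_we = 0.4419 × 11 = 4.861 in².
Directional factor: 1.0 + 0.5 sin^1.5(90°) = 1.5.
F_nw = 0.6 × 80 × 1.5 = 72 ksi.
R_n/Ω = (72 × 4.861) / 2.0 = 175 kip.

R_n/Ω ≈ 175 kip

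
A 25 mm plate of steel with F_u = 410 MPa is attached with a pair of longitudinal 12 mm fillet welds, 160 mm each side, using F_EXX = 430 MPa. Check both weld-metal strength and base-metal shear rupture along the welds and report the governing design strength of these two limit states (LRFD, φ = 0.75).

t_e = 0.707 × 12 = 8.484 mm; L = 320 mm.
Weld metal: φR_n = 0.75 × 0.6 × 430 × 8.484 × 320 × 10⁻³ = 525.3 kN.
Base metal (shear rupture): φR_n = 0.75 × 0.6 × 410 × 25 × 320 × 10⁻³ = 1476 kN.
Governing: weld metal.

φR_n ≈ 525 kN (weld metal governs)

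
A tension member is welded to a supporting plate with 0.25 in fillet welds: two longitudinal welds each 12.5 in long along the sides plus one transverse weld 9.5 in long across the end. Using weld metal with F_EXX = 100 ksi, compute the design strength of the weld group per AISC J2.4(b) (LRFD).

φR_n ≈ 282 kip

t_e = 0.707 × 0.25 = 0.1767 in.
R_nwl = 0.6 × 100 × 0.1767 × 25 = 265.1 kip (longitudinal, 2 welds).
R_nwt = 0.6 × 100 × 0.1767 × 9.5 = 100.7 kip (transverse, base value).
(i) R_nwl + R_nwt = 365.9 kip; (ii) 0.85 R_nwl + 1.5 R_nwt = 376.5 kip.
R_n = max = 376.5 kip [governs: (ii)]; φR_n = 282.4 kip.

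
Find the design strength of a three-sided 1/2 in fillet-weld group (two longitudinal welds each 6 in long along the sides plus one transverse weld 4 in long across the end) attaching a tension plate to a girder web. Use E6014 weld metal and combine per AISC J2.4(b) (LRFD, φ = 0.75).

E60XX → F_EXX = 60 ksi.
t_e = 0.707 × 0.5 = 0.3535 in.
R_nwl = 0.6 × 60 × 0.3535 × 12 = 152.7 kips (longitudinal, 2 welds).
R_nwt = 0.6 × 60 × 0.3535 × 4 = 50.9 kips (transverse, base value).
(i) R_nwl + R_nwt = 203.6 kips; (ii) 0.85 R_nwl + 1.5 R_nwt = 206.2 kips.
R_n = max = 206.2 kips [governs: (ii)]; φR_n = 154.6 kips.

φR_n ≈ 155 kips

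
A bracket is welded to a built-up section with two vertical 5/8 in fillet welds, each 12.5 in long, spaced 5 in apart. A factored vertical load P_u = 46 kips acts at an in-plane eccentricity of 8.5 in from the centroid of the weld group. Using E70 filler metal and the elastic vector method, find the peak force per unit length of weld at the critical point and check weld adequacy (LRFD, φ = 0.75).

E70XX → F_EXX = 70 ksi.
Total weld length L_w = 25 in. Treat welds as unit-width lines.
Polar moment about centroid: J = 2[d³/12 + d(b/2)²] = 2[12.5³/12 + 12.5×2.5²] = 481.8 in³.
Direct shear f_v = P/L_w = 46 / 25 = 1.84 kip/in (vertical).
Torsion M = P·e = 46 × 8.5 = 391 kip·in.
Critical point at (x, y) = (2.5, 6.25) from centroid. f_tx = M·y/J = 5.072 kip/in; f_ty = M·x/J = 2.029 kip/in.
Resultant f_max = √[f_tx² + (f_v + f_ty)²] = √[5.072² + (1.84 + 2.029)²] = 6.38 kip/in.
Capacity per unit length: φr_n = 0.75 × 0.6 × 70 × (0.707 × 0.625) = 13.92 kip/in.
6.38 ≤ 13.92 → adequate.

f_max ≈ 6.38 kip/in; adequate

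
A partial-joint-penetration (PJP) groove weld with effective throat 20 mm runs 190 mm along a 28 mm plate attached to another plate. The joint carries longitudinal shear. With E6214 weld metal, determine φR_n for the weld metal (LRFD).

φR_n ≈ 1060 kN

E62XX → F_EXX = 620 MPa.
Effective throat (given) t_e = 20 mm.
A_we = 20 × 190 = 3800 mm².
F_nw = 0.6 F_EXX = 372 MPa.
φR_n = 0.75 × 372 × 3800 × 10⁻³ = 1060 kN.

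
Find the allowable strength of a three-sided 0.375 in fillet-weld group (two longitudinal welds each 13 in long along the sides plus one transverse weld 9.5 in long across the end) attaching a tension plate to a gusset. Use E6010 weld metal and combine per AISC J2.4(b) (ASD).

R_n/Ω ≈ 173 kips

E60XX → F_EXX = 60 ksi.
t_e = 0.707 × 0.375 = 0.2651 in.
R_nwl = 0.6 × 60 × 0.2651 × 26 = 248.2 kips (longitudinal, 2 welds).
R_nwt = 0.6 × 60 × 0.2651 × 9.5 = 90.67 kips (transverse, base value).
(i) R_nwl + R_nwt = 338.8 kips; (ii) 0.85 R_nwl + 1.5 R_nwt = 346.9 kips.
R_n = max = 346.9 kips [governs: (ii)]; R_n/Ω = 173.5 kips.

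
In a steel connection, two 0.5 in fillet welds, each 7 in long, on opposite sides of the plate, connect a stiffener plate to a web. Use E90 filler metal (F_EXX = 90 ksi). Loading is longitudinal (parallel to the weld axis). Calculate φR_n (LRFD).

Effective throat t_e = 0.707 × 0.5 = 0.3535 in.
Total length L = 14 in; A_we = 0.3535 × 14 = 4.949 in².
F_nw = 0.6 F_EXX = 0.6 × 90 = 54 ksi.
φR_n = 0.75 × 54 × 4.949 = 200.4 kip.

φR_n ≈ 200 kip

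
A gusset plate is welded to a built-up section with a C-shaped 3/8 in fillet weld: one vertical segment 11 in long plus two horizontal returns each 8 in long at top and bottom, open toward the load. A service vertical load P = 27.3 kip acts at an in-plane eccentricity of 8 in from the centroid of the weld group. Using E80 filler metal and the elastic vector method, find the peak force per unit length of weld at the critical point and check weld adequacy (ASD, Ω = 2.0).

f_max ≈ 3 kip/in; adequate

E80XX → F_EXX = 80 ksi.
Total weld length L_w = 27 in. Treat welds as unit-width lines.
Centroid: x̄ = 2×8×4 / 27 = 2.37 in from the vertical weld.
Polar moment about centroid: J = I_x + I_y = [11³/12 + 2×8×5.5²] + [11×2.37² + 2(8³/12 + 8×1.63²)] = 784.5 in³.
Direct shear f_v = P/L_w = 27.3 / 27 = 1.011 kip/in (vertical).
Torsion M = P·e = 27.3 × 8 = 218.4 kip·in.
Critical point at (x, y) = (5.63, 5.5) from centroid. f_tx = M·y/J = 1.531 kip/in; f_ty = M·x/J = 1.567 kip/in.
Resultant f_max = √[f_tx² + (f_v + f_ty)²] = √[1.531² + (1.011 + 1.567)²] = 2.999 kip/in.
Capacity per unit length: r_n/Ω = (1/2.0) × 0.6 × 80 × (0.707 × 0.375) = 6.363 kip/in.
2.999 ≤ 6.363 → adequate.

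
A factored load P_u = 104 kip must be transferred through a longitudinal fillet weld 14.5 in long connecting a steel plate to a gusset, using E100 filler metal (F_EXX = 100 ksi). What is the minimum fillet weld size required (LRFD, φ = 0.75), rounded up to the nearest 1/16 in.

w = 1/4 in

Total weld length L = 14.5 in.
Required throat t_e = P_u / (φ × 0.6 F_EXX × L) = 104 / (0.75 × 0.6 × 100 × 14.5) = 0.1594 in.
Required leg w = t_e / 0.707 = 0.2254 in → use 1/4 in.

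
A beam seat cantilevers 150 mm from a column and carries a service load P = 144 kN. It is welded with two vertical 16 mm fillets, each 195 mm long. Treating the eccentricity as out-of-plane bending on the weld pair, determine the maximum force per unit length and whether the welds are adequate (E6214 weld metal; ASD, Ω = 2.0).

f_max ≈ 1740 N/mm; adequate

E62XX → F_EXX = 620 MPa.
L_w = 2 × 195 = 390 mm; section modulus (unit throat) S = 2 × L²/6 = 12680 mm².
Direct shear f_v = P/L_w = 144×10³/390 = 369.2 N/mm.
Moment M = P × e = 144×10³ × 150 = 21600000 N·mm; bending f_b = M/S = 1704 N/mm.
f_max = √(f_v² + f_b²) = √(369.2² + 1704²) = 1744 N/mm.
r_n/Ω = (1/2.0) × 0.6 × 620 × (0.707 × 16) = 2104 N/mm → adequate.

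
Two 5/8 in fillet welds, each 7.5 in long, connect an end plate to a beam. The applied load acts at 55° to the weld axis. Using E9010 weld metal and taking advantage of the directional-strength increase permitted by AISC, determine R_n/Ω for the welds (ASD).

E90XX → F_EXX = 90 ksi.
t_e = 0.707 × 0.625 = 0.4419 in; A_we = 0.4419 × 15 = 6.628 in².
Directional factor: 1.0 + 0.5 sin^1.5(55°) = 1.371.
F_nw = 0.6 × 90 × 1.371 = 74.02 ksi.
R_n/Ω = (74.02 × 6.628) / 2.0 = 245.3 kip.

R_n/Ω ≈ 245 kip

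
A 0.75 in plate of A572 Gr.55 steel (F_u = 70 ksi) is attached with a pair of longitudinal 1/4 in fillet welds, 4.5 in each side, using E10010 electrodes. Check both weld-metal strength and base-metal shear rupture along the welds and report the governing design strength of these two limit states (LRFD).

E100XX → F_EXX = 100 ksi.
t_e = 0.707 × 0.25 = 0.1767 in; L = 9 in.
Weld metal: φR_n = 0.75 × 0.6 × 100 × 0.1767 × 9 = 71.58 kips.
Base metal (shear rupture): φR_n = 0.75 × 0.6 × 70 × 0.75 × 9 = 212.6 kips.
Governing: weld metal.

φR_n ≈ 71.6 kips (weld metal governs)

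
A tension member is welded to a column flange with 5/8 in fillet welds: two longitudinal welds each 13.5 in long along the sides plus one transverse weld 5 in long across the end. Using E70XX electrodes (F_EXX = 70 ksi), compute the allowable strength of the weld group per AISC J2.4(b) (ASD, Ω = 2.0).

R_n/Ω ≈ 297 kips

t_e = 0.707 × 0.625 = 0.4419 in.
R_nwl = 0.6 × 70 × 0.4419 × 27 = 501.1 kips (longitudinal, 2 welds).
R_nwt = 0.6 × 70 × 0.4419 × 5 = 92.79 kips (transverse, base value).
(i) R_nwl + R_nwt = 593.9 kips; (ii) 0.85 R_nwl + 1.5 R_nwt = 565.1 kips.
R_n = max = 593.9 kips [governs: (i)]; R_n/Ω = 296.9 kips.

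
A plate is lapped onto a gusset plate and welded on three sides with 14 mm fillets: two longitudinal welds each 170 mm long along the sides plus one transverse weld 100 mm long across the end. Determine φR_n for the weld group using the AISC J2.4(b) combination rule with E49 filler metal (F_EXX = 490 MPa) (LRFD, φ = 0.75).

t_e = 0.707 × 14 = 9.898 mm.
R_nwl = 0.6 × 490 × 9.898 × 340 × 10⁻³ = 989.4 kN (longitudinal, 2 welds).
R_nwt = 0.6 × 490 × 9.898 × 100 × 10⁻³ = 291 kN (transverse, base value).
(i) R_nwl + R_nwt = 1280 kN; (ii) 0.85 R_nwl + 1.5 R_nwt = 1277 kN.
R_n = max = 1280 kN [governs: (i)]; φR_n = 960.3 kN.

φR_n ≈ 960 kN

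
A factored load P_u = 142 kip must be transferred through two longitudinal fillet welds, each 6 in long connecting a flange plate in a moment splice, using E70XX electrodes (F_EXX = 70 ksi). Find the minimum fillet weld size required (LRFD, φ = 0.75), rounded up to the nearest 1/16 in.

Total weld length L = 12 in.
Required throat t_e = P_u / (φ × 0.6 F_EXX × L) = 142 / (0.75 × 0.6 × 70 × 12) = 0.3757 in.
Required leg w = t_e / 0.707 = 0.5313 in → use 9/16 in.

w = 9/16 in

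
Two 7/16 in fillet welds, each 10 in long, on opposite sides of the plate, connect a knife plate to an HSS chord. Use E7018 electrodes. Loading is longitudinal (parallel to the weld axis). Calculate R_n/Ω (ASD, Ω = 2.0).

R_n/Ω ≈ 130 kips

E70XX → F_EXX = 70 ksi.
Effective throat t_e = 0.707 × 0.4375 = 0.3093 in.
Total length L = 20 in; A_we = 0.3093 × 20 = 6.186 in².
F_nw = 0.6 F_EXX = 0.6 × 70 = 42 ksi.
R_n = 42 × 6.186 = 259.8 kips; R_n/Ω = 259.8/2.0 = 129.9 kips.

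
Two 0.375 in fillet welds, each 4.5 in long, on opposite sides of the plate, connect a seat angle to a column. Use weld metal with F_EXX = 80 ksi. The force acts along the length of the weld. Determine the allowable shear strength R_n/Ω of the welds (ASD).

Effective throat t_e = 0.707 × 0.375 = 0.2651 in.
Total length L = 9 in; A_we = 0.2651 × 9 = 2.386 in².
F_nw = 0.6 F_EXX = 0.6 × 80 = 48 ksi.
R_n = 48 × 2.386 = 114.5 kips; R_n/Ω = 114.5/2.0 = 57.27 kips.

R_n/Ω ≈ 57.3 kips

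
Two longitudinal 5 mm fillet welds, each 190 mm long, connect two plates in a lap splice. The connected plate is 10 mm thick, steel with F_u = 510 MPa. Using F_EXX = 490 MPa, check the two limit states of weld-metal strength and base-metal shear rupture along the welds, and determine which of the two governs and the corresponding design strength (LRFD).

φR_n ≈ 296 kN (weld metal governs)

t_e = 0.707 × 5 = 3.535 mm; L = 380 mm.
Weld metal: φR_n = 0.75 × 0.6 × 490 × 3.535 × 380 × 10⁻³ = 296.2 kN.
Base metal (shear rupture): φR_n = 0.75 × 0.6 × 510 × 10 × 380 × 10⁻³ = 872.1 kN.
Governing: weld metal.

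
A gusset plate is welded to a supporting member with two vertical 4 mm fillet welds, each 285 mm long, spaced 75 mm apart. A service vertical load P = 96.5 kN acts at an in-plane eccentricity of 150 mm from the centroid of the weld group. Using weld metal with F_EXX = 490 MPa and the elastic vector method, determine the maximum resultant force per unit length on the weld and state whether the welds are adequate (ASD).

f_max ≈ 527 N/mm; NOT adequate

Total weld length L_w = 570 mm. Treat welds as unit-width lines.
Polar moment about centroid: J = 2[d³/12 + d(b/2)²] = 2[285³/12 + 285×37.5²] = 4660000 mm³.
Direct shear f_v = P/L_w = 96.5×10³ / 570 = 169.3 N/mm (vertical).
Torsion M = P·e = 96.5×10³ × 150 = 14475000 N·mm.
Critical point at (x, y) = (37.5, 142.5) from centroid. f_tx = M·y/J = 442.7 N/mm; f_ty = M·x/J = 116.5 N/mm.
Resultant f_max = √[f_tx² + (f_v + f_ty)²] = √[442.7² + (169.3 + 116.5)²] = 526.9 N/mm.
Capacity per unit length: r_n/Ω = (1/2.0) × 0.6 × 490 × (0.707 × 4) = 415.7 N/mm.
526.9 > 415.7 → NOT adequate.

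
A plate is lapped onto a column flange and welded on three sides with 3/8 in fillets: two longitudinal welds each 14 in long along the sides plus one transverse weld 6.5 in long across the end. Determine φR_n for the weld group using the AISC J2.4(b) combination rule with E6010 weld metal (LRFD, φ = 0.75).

φR_n ≈ 247 kip

E60XX → F_EXX = 60 ksi.
t_e = 0.707 × 0.375 = 0.2651 in.
R_nwl = 0.6 × 60 × 0.2651 × 28 = 267.2 kip (longitudinal, 2 welds).
R_nwt = 0.6 × 60 × 0.2651 × 6.5 = 62.04 kip (transverse, base value).
(i) R_nwl + R_nwt = 329.3 kip; (ii) 0.85 R_nwl + 1.5 R_nwt = 320.2 kip.
R_n = max = 329.3 kip [governs: (i)]; φR_n = 247 kip.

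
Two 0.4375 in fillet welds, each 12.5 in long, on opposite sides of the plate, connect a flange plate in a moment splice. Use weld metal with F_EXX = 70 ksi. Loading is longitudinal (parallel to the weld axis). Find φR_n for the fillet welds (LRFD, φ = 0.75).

φR_n ≈ 244 kips

Effective throat t_e = 0.707 × 0.4375 = 0.3093 in.
Total length L = 25 in; A_we = 0.3093 × 25 = 7.733 in².
F_nw = 0.6 F_EXX = 0.6 × 70 = 42 ksi.
φR_n = 0.75 × 42 × 7.733 = 243.6 kips.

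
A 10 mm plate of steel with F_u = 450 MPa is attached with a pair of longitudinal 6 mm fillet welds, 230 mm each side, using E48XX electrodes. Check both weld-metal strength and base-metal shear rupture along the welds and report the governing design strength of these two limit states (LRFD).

E48XX → F_EXX = 480 MPa.
t_e = 0.707 × 6 = 4.242 mm; L = 460 mm.
Weld metal: φR_n = 0.75 × 0.6 × 480 × 4.242 × 460 × 10⁻³ = 421.5 kN.
Base metal (shear rupture): φR_n = 0.75 × 0.6 × 450 × 10 × 460 × 10⁻³ = 931.5 kN.
Governing: weld metal.

φR_n ≈ 421 kN (weld metal governs)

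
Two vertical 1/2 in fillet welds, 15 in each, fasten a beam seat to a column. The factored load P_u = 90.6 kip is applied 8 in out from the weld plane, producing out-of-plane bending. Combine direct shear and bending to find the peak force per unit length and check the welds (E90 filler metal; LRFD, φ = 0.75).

E90XX → F_EXX = 90 ksi.
L_w = 2 × 15 = 30 in; section modulus (unit throat) S = 2 × L²/6 = 75 in².
Direct shear f_v = P/L_w = 90.6/30 = 3.02 kip/in.
Moment M = P × e = 90.6 × 8 = 724.8 kip·in; bending f_b = M/S = 9.664 kip/in.
f_max = √(f_v² + f_b²) = √(3.02² + 9.664²) = 10.12 kip/in.
φr_n = 0.75 × 0.6 × 90 × (0.707 × 0.5) = 14.32 kip/in → adequate.

f_max ≈ 10.1 kip/in; adequate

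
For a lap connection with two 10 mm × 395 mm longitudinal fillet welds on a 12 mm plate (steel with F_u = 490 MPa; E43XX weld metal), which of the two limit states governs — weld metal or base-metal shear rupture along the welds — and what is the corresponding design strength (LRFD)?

φR_n ≈ 1080 kN (weld metal governs)

E43XX → F_EXX = 430 MPa.
t_e = 0.707 × 10 = 7.07 mm; L = 790 mm.
Weld metal: φR_n = 0.75 × 0.6 × 430 × 7.07 × 790 × 10⁻³ = 1081 kN.
Base metal (shear rupture): φR_n = 0.75 × 0.6 × 490 × 12 × 790 × 10⁻³ = 2090 kN.
Governing: weld metal.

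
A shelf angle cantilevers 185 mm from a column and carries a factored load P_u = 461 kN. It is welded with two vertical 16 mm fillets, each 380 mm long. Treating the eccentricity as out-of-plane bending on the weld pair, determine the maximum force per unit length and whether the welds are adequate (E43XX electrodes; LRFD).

f_max ≈ 1870 N/mm; adequate

E43XX → F_EXX = 430 MPa.
L_w = 2 × 380 = 760 mm; section modulus (unit throat) S = 2 × L²/6 = 48130 mm².
Direct shear f_v = P/L_w = 461×10³/760 = 606.6 N/mm.
Moment M = P × e = 461×10³ × 185 = 85285000 N·mm; bending f_b = M/S = 1772 N/mm.
f_max = √(f_v² + f_b²) = √(606.6² + 1772²) = 1873 N/mm.
φr_n = 0.75 × 0.6 × 430 × (0.707 × 16) = 2189 N/mm → adequate.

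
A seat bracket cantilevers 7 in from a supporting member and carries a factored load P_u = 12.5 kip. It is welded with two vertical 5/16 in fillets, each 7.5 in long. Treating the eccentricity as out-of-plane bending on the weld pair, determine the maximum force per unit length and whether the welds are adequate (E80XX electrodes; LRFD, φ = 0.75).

f_max ≈ 4.74 kip/in; adequate

E80XX → F_EXX = 80 ksi.
L_w = 2 × 7.5 = 15 in; section modulus (unit throat) S = 2 × L²/6 = 18.75 in².
Direct shear f_v = P/L_w = 12.5/15 = 0.8333 kip/in.
Moment M = P × e = 12.5 × 7 = 87.5 kip·in; bending f_b = M/S = 4.667 kip/in.
f_max = √(f_v² + f_b²) = √(0.8333² + 4.667²) = 4.74 kip/in.
φr_n = 0.75 × 0.6 × 80 × (0.707 × 0.3125) = 7.954 kip/in → adequate.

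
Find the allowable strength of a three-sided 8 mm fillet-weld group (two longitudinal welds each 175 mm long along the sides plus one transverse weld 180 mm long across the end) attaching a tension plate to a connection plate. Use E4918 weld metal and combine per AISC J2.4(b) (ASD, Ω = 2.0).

R_n/Ω ≈ 472 kN

E49XX → F_EXX = 490 MPa.
t_e = 0.707 × 8 = 5.656 mm.
R_nwl = 0.6 × 490 × 5.656 × 350 × 10⁻³ = 582 kN (longitudinal, 2 welds).
R_nwt = 0.6 × 490 × 5.656 × 180 × 10⁻³ = 299.3 kN (transverse, base value).
(i) R_nwl + R_nwt = 881.3 kN; (ii) 0.85 R_nwl + 1.5 R_nwt = 943.7 kN.
R_n = max = 943.7 kN [governs: (ii)]; R_n/Ω = 471.8 kN.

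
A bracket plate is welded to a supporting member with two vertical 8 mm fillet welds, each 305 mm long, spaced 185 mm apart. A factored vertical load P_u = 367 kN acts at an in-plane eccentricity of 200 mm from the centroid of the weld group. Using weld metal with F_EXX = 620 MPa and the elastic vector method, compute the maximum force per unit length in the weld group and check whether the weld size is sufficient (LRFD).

Total weld length L_w = 610 mm. Treat welds as unit-width lines.
Polar moment about centroid: J = 2[d³/12 + d(b/2)²] = 2[305³/12 + 305×92.5²] = 9948000 mm³.
Direct shear f_v = P/L_w = 367×10³ / 610 = 601.6 N/mm (vertical).
Torsion M = P·e = 367×10³ × 200 = 73400000 N·mm.
Critical point at (x, y) = (92.5, 152.5) from centroid. f_tx = M·y/J = 1125 N/mm; f_ty = M·x/J = 682.5 N/mm.
Resultant f_max = √[f_tx² + (f_v + f_ty)²] = √[1125² + (601.6 + 682.5)²] = 1707 N/mm.
Capacity per unit length: φr_n = 0.75 × 0.6 × 620 × (0.707 × 8) = 1578 N/mm.
1707 > 1578 → NOT adequate.

f_max ≈ 1710 N/mm; NOT adequate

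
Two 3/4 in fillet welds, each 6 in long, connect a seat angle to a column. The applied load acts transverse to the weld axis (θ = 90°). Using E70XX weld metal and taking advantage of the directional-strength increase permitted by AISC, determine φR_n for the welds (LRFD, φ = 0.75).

E70XX → F_EXX = 70 ksi.
t_e = 0.707 × 0.75 = 0.5302 in; A_we = 0.5302 × 12 = 6.363 in².
Directional factor: 1.0 + 0.5 sin^1.5(90°) = 1.5.
F_nw = 0.6 × 70 × 1.5 = 63 ksi.
φR_n = 0.75 × 63 × 6.363 = 300.7 kips.

φR_n ≈ 301 kips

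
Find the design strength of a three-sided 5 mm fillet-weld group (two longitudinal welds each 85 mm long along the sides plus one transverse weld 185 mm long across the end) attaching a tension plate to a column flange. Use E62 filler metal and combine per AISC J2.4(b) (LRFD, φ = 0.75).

E62XX → F_EXX = 620 MPa.
t_e = 0.707 × 5 = 3.535 mm.
R_nwl = 0.6 × 620 × 3.535 × 170 × 10⁻³ = 223.6 kN (longitudinal, 2 welds).
R_nwt = 0.6 × 620 × 3.535 × 185 × 10⁻³ = 243.3 kN (transverse, base value).
(i) R_nwl + R_nwt = 466.8 kN; (ii) 0.85 R_nwl + 1.5 R_nwt = 554.9 kN.
R_n = max = 554.9 kN [governs: (ii)]; φR_n = 416.2 kN.

φR_n ≈ 416 kN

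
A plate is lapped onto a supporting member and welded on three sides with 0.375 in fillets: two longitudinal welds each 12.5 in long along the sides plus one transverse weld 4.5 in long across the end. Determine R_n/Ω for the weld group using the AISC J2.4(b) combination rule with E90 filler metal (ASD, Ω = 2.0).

R_n/Ω ≈ 211 kip

E90XX → F_EXX = 90 ksi.
t_e = 0.707 × 0.375 = 0.2651 in.
R_nwl = 0.6 × 90 × 0.2651 × 25 = 357.9 kip (longitudinal, 2 welds).
R_nwt = 0.6 × 90 × 0.2651 × 4.5 = 64.43 kip (transverse, base value).
(i) R_nwl + R_nwt = 422.3 kip; (ii) 0.85 R_nwl + 1.5 R_nwt = 400.9 kip.
R_n = max = 422.3 kip [governs: (i)]; R_n/Ω = 211.2 kip.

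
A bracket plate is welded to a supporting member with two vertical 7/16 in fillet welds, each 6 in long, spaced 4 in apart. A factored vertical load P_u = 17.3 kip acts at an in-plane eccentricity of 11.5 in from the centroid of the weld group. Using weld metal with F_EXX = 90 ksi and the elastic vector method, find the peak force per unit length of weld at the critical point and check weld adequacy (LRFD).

Total weld length L_w = 12 in. Treat welds as unit-width lines.
Polar moment about centroid: J = 2[d³/12 + d(b/2)²] = 2[6³/12 + 6×2²] = 84 in³.
Direct shear f_v = P/L_w = 17.3 / 12 = 1.442 kip/in (vertical).
Torsion M = P·e = 17.3 × 11.5 = 198.95 kip·in.
Critical point at (x, y) = (2, 3) from centroid. f_tx = M·y/J = 7.105 kip/in; f_ty = M·x/J = 4.737 kip/in.
Resultant f_max = √[f_tx² + (f_v + f_ty)²] = √[7.105² + (1.442 + 4.737)²] = 9.416 kip/in.
Capacity per unit length: φr_n = 0.75 × 0.6 × 90 × (0.707 × 0.4375) = 12.53 kip/in.
9.416 ≤ 12.53 → adequate.

f_max ≈ 9.42 kip/in; adequate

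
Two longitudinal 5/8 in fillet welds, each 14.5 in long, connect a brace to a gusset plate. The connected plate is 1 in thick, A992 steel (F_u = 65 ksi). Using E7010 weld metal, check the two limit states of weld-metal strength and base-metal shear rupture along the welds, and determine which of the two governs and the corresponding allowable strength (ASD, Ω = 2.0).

E70XX → F_EXX = 70 ksi.
t_e = 0.707 × 0.625 = 0.4419 in; L = 29 in.
Weld metal: R_n/Ω = (1/2.0) × 0.6 × 70 × 0.4419 × 29 = 269.1 kip.
Base metal (shear rupture): R_n/Ω = (1/2.0) × 0.6 × 65 × 1 × 29 = 565.5 kip.
Governing: weld metal.

R_n/Ω ≈ 269 kip (weld metal governs)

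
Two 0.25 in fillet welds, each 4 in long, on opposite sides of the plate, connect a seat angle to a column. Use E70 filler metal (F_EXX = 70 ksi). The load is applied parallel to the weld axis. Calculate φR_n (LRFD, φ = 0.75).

Effective throat t_e = 0.707 × 0.25 = 0.1767 in.
Total length L = 8 in; A_we = 0.1767 × 8 = 1.414 in².
F_nw = 0.6 F_EXX = 0.6 × 70 = 42 ksi.
φR_n = 0.75 × 42 × 1.414 = 44.54 kips.

φR_n ≈ 44.5 kips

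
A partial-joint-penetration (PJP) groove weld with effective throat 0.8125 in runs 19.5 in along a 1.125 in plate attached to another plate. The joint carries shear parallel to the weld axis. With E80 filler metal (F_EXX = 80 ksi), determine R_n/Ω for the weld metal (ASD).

R_n/Ω ≈ 380 kip

Effective throat (given) t_e = 0.8125 in.
A_we = 0.8125 × 19.5 = 15.84 in².
F_nw = 0.6 F_EXX = 48 ksi.
R_n/Ω = (48 × 15.84) / 2.0 = 380.2 kip.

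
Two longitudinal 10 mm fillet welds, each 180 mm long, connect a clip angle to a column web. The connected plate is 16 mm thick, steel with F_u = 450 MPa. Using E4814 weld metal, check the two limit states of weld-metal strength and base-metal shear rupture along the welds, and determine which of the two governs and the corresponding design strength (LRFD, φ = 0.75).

φR_n ≈ 550 kN (weld metal governs)

E48XX → F_EXX = 480 MPa.
t_e = 0.707 × 10 = 7.07 mm; L = 360 mm.
Weld metal: φR_n = 0.75 × 0.6 × 480 × 7.07 × 360 × 10⁻³ = 549.8 kN.
Base metal (shear rupture): φR_n = 0.75 × 0.6 × 450 × 16 × 360 × 10⁻³ = 1166 kN.
Governing: weld metal.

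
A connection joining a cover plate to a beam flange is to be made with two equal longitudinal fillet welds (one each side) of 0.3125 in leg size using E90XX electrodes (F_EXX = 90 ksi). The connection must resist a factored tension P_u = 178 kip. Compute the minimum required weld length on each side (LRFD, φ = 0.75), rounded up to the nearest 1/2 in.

Throat t_e = 0.707 × 0.3125 = 0.2209 in.
φr_n = 0.75 × 0.6 × 90 × 0.2209 = 8.948 kip/in.
L_req = P_u / φr_n = 178 / 8.948 = 19.89 in total.
Per side: 19.89 / 2 = 9.946 in.
Round up → use L = 10 in on each side.

L = 10 in on each side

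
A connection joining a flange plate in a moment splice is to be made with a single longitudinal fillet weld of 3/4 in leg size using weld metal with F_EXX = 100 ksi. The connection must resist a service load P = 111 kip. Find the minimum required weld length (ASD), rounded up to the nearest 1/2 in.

L = 7 in

Throat t_e = 0.707 × 0.75 = 0.5302 in.
r_n/Ω = (0.6 × 100 × 0.5302) / 2.0 = 15.91 kip/in.
L_req = P / (r_n/Ω) = 111 / 15.91 = 6.978 in total.
Round up → use L = 7 in.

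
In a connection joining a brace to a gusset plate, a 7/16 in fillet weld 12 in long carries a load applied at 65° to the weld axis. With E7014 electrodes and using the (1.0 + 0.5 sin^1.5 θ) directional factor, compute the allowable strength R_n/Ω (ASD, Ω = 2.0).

E70XX → F_EXX = 70 ksi.
t_e = 0.707 × 0.4375 = 0.3093 in; A_we = 0.3093 × 12 = 3.712 in².
Directional factor: 1.0 + 0.5 sin^1.5(65°) = 1.431.
F_nw = 0.6 × 70 × 1.431 = 60.12 ksi.
R_n/Ω = (60.12 × 3.712) / 2.0 = 111.6 kip.

R_n/Ω ≈ 112 kip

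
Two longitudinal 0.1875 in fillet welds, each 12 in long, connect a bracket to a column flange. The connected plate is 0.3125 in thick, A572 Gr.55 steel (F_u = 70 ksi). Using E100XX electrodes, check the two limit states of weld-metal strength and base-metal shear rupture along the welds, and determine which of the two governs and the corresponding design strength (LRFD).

E100XX → F_EXX = 100 ksi.
t_e = 0.707 × 0.1875 = 0.1326 in; L = 24 in.
Weld metal: φR_n = 0.75 × 0.6 × 100 × 0.1326 × 24 = 143.2 kips.
Base metal (shear rupture): φR_n = 0.75 × 0.6 × 70 × 0.3125 × 24 = 236.2 kips.
Governing: weld metal.

φR_n ≈ 143 kips (weld metal governs)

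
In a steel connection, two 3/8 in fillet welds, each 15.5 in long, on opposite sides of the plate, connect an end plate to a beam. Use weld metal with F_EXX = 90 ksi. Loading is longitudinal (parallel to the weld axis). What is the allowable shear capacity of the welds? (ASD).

R_n/Ω ≈ 222 kip

Effective throat t_e = 0.707 × 0.375 = 0.2651 in.
Total length L = 31 in; A_we = 0.2651 × 31 = 8.219 in².
F_nw = 0.6 F_EXX = 0.6 × 90 = 54 ksi.
R_n = 54 × 8.219 = 443.8 kip; R_n/Ω = 443.8/2.0 = 221.9 kip.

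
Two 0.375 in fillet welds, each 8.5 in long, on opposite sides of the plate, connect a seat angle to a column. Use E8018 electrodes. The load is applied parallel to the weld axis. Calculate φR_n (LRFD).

φR_n ≈ 162 kips

E80XX → F_EXX = 80 ksi.
Effective throat t_e = 0.707 × 0.375 = 0.2651 in.
Total length L = 17 in; A_we = 0.2651 × 17 = 4.507 in².
F_nw = 0.6 F_EXX = 0.6 × 80 = 48 ksi.
φR_n = 0.75 × 48 × 4.507 = 162.3 kips.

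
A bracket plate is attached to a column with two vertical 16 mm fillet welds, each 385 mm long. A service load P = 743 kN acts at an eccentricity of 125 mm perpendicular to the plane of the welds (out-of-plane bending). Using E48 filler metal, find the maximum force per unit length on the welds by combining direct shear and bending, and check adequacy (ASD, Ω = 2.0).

E48XX → F_EXX = 480 MPa.
L_w = 2 × 385 = 770 mm; section modulus (unit throat) S = 2 × L²/6 = 49410 mm².
Direct shear f_v = P/L_w = 743×10³/770 = 964.9 N/mm.
Moment M = P × e = 743×10³ × 125 = 92875000 N·mm; bending f_b = M/S = 1880 N/mm.
f_max = √(f_v² + f_b²) = √(964.9² + 1880²) = 2113 N/mm.
r_n/Ω = (1/2.0) × 0.6 × 480 × (0.707 × 16) = 1629 N/mm → NOT adequate.

f_max ≈ 2110 N/mm; NOT adequate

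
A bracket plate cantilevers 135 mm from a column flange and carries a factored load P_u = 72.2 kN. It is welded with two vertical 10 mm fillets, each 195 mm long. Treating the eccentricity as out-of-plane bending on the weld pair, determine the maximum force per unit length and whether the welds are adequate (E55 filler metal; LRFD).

E55XX → F_EXX = 550 MPa.
L_w = 2 × 195 = 390 mm; section modulus (unit throat) S = 2 × L²/6 = 12680 mm².
Direct shear f_v = P/L_w = 72.2×10³/390 = 185.1 N/mm.
Moment M = P × e = 72.2×10³ × 135 = 9747000 N·mm; bending f_b = M/S = 769 N/mm.
f_max = √(f_v² + f_b²) = √(185.1² + 769²) = 791 N/mm.
φr_n = 0.75 × 0.6 × 550 × (0.707 × 10) = 1750 N/mm → adequate.

f_max ≈ 791 N/mm; adequate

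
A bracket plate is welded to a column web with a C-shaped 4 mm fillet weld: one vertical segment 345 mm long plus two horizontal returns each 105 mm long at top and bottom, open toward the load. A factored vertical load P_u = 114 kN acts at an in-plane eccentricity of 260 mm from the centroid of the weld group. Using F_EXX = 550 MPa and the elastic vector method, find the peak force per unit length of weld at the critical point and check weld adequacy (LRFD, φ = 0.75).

Total weld length L_w = 555 mm. Treat welds as unit-width lines.
Centroid: x̄ = 2×105×52.5 / 555 = 19.86 mm from the vertical weld.
Polar moment about centroid: J = I_x + I_y = [345³/12 + 2×105×172.5²] + [345×19.86² + 2(105³/12 + 105×32.64²)] = 10220000 mm³.
Direct shear f_v = P/L_w = 114×10³ / 555 = 205.4 N/mm (vertical).
Torsion M = P·e = 114×10³ × 260 = 29640000 N·mm.
Critical point at (x, y) = (85.14, 172.5) from centroid. f_tx = M·y/J = 500.1 N/mm; f_ty = M·x/J = 246.8 N/mm.
Resultant f_max = √[f_tx² + (f_v + f_ty)²] = √[500.1² + (205.4 + 246.8)²] = 674.3 N/mm.
Capacity per unit length: φr_n = 0.75 × 0.6 × 550 × (0.707 × 4) = 699.9 N/mm.
674.3 ≤ 699.9 → adequate.

f_max ≈ 674 N/mm; adequate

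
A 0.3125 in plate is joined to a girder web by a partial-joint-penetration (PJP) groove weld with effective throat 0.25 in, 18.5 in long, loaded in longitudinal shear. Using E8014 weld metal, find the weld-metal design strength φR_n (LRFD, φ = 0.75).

φR_n ≈ 166 kip

E80XX → F_EXX = 80 ksi.
Effective throat (given) t_e = 0.25 in.
A_we = 0.25 × 18.5 = 4.625 in².
F_nw = 0.6 F_EXX = 48 ksi.
φR_n = 0.75 × 48 × 4.625 = 166.5 kip.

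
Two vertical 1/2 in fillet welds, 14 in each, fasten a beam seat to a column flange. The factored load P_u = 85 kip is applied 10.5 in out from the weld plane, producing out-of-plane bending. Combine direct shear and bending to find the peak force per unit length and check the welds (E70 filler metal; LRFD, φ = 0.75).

E70XX → F_EXX = 70 ksi.
L_w = 2 × 14 = 28 in; section modulus (unit throat) S = 2 × L²/6 = 65.33 in².
Direct shear f_v = P/L_w = 85/28 = 3.036 kip/in.
Moment M = P × e = 85 × 10.5 = 892.5 kip·in; bending f_b = M/S = 13.66 kip/in.
f_max = √(f_v² + f_b²) = √(3.036² + 13.66²) = 13.99 kip/in.
φr_n = 0.75 × 0.6 × 70 × (0.707 × 0.5) = 11.14 kip/in → NOT adequate.

f_max ≈ 14 kip/in; NOT adequate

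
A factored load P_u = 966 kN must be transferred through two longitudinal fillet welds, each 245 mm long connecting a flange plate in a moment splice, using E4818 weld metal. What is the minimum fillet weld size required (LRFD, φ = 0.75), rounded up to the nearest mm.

w = 13 mm

E48XX → F_EXX = 480 MPa.
Total weld length L = 490 mm.
Required throat t_e = P_u / (φ × 0.6 F_EXX × L) = 966 / (0.75 × 0.6 × 480 × 490 × 10⁻³) = 9.127 mm.
Required leg w = t_e / 0.707 = 12.91 mm → use 13 mm.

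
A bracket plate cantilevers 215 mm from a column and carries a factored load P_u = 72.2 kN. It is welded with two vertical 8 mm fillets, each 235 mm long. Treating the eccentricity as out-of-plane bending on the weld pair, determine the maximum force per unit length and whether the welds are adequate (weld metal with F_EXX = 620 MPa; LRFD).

L_w = 2 × 235 = 470 mm; section modulus (unit throat) S = 2 × L²/6 = 18410 mm².
Direct shear f_v = P/L_w = 72.2×10³/470 = 153.6 N/mm.
Moment M = P × e = 72.2×10³ × 215 = 15523000 N·mm; bending f_b = M/S = 843.3 N/mm.
f_max = √(f_v² + f_b²) = √(153.6² + 843.3²) = 857.1 N/mm.
φr_n = 0.75 × 0.6 × 620 × (0.707 × 8) = 1578 N/mm → adequate.

f_max ≈ 857 N/mm; adequate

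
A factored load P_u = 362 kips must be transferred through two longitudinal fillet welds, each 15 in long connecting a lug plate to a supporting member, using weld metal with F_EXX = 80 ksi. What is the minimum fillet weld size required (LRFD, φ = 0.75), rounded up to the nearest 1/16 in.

w = 1/2 in

Total weld length L = 30 in.
Required throat t_e = P_u / (φ × 0.6 F_EXX × L) = 362 / (0.75 × 0.6 × 80 × 30) = 0.3352 in.
Required leg w = t_e / 0.707 = 0.4741 in → use 1/2 in.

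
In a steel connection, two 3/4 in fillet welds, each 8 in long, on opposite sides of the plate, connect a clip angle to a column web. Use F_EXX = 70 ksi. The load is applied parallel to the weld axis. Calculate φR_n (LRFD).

φR_n ≈ 267 kips

Effective throat t_e = 0.707 × 0.75 = 0.5302 in.
Total length L = 16 in; A_we = 0.5302 × 16 = 8.484 in².
F_nw = 0.6 F_EXX = 0.6 × 70 = 42 ksi.
φR_n = 0.75 × 42 × 8.484 = 267.2 kips.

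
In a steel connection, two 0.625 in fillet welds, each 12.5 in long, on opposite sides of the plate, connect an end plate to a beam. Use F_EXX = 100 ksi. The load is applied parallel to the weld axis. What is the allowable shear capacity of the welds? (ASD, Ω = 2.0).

Effective throat t_e = 0.707 × 0.625 = 0.4419 in.
Total length L = 25 in; A_we = 0.4419 × 25 = 11.05 in².
F_nw = 0.6 F_EXX = 0.6 × 100 = 60 ksi.
R_n = 60 × 11.05 = 662.8 kips; R_n/Ω = 662.8/2.0 = 331.4 kips.

R_n/Ω ≈ 331 kips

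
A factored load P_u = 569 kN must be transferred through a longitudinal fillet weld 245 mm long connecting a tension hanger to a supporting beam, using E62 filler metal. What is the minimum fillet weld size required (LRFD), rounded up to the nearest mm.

E62XX → F_EXX = 620 MPa.
Total weld length L = 245 mm.
Required throat t_e = P_u / (φ × 0.6 F_EXX × L) = 569 / (0.75 × 0.6 × 620 × 245 × 10⁻³) = 8.324 mm.
Required leg w = t_e / 0.707 = 11.77 mm → use 12 mm.

w = 12 mm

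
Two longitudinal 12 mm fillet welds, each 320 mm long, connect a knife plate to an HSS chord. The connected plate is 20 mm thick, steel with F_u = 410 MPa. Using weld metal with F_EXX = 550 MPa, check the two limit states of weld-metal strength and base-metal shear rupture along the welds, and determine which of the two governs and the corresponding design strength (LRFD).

φR_n ≈ 1340 kN (weld metal governs)

t_e = 0.707 × 12 = 8.484 mm; L = 640 mm.
Weld metal: φR_n = 0.75 × 0.6 × 550 × 8.484 × 640 × 10⁻³ = 1344 kN.
Base metal (shear rupture): φR_n = 0.75 × 0.6 × 410 × 20 × 640 × 10⁻³ = 2362 kN.
Governing: weld metal.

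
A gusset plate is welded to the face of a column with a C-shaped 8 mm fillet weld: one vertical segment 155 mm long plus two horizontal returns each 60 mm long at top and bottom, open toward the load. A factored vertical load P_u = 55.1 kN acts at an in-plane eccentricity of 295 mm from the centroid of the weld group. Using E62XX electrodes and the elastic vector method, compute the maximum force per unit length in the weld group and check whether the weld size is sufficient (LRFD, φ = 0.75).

E62XX → F_EXX = 620 MPa.
Total weld length L_w = 275 mm. Treat welds as unit-width lines.
Centroid: x̄ = 2×60×30 / 275 = 13.09 mm from the vertical weld.
Polar moment about centroid: J = I_x + I_y = [155³/12 + 2×60×77.5²] + [155×13.09² + 2(60³/12 + 60×16.91²)] = 1128000 mm³.
Direct shear f_v = P/L_w = 55.1×10³ / 275 = 200.4 N/mm (vertical).
Torsion M = P·e = 55.1×10³ × 295 = 16254000 N·mm.
Critical point at (x, y) = (46.91, 77.5) from centroid. f_tx = M·y/J = 1117 N/mm; f_ty = M·x/J = 676 N/mm.
Resultant f_max = √[f_tx² + (f_v + f_ty)²] = √[1117² + (200.4 + 676)²] = 1420 N/mm.
Capacity per unit length: φr_n = 0.75 × 0.6 × 620 × (0.707 × 8) = 1578 N/mm.
1420 ≤ 1578 → adequate.

f_max ≈ 1420 N/mm; adequate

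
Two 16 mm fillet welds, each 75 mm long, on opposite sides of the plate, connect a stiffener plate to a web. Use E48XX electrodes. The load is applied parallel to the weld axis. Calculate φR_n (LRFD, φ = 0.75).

φR_n ≈ 367 kN

E48XX → F_EXX = 480 MPa.
Effective throat t_e = 0.707 × 16 = 11.31 mm.
Total length L = 150 mm; A_we = 11.31 × 150 = 1697 mm².
F_nw = 0.6 F_EXX = 0.6 × 480 = 288 MPa.
φR_n = 0.75 × 288 × 1697 × 10⁻³ = 366.5 kN.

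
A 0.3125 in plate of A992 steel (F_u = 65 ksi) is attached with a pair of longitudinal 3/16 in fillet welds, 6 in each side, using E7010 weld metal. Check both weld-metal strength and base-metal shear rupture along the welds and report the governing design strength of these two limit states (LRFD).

φR_n ≈ 50.1 kip (weld metal governs)

E70XX → F_EXX = 70 ksi.
t_e = 0.707 × 0.1875 = 0.1326 in; L = 12 in.
Weld metal: φR_n = 0.75 × 0.6 × 70 × 0.1326 × 12 = 50.11 kip.
Base metal (shear rupture): φR_n = 0.75 × 0.6 × 65 × 0.3125 × 12 = 109.7 kip.
Governing: weld metal.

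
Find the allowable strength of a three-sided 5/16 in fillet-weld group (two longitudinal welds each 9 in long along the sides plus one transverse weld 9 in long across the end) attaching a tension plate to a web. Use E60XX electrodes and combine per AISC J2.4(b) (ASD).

E60XX → F_EXX = 60 ksi.
t_e = 0.707 × 0.3125 = 0.2209 in.
R_nwl = 0.6 × 60 × 0.2209 × 18 = 143.2 kip (longitudinal, 2 welds).
R_nwt = 0.6 × 60 × 0.2209 × 9 = 71.58 kip (transverse, base value).
(i) R_nwl + R_nwt = 214.8 kip; (ii) 0.85 R_nwl + 1.5 R_nwt = 229.1 kip.
R_n = max = 229.1 kip [governs: (ii)]; R_n/Ω = 114.5 kip.

R_n/Ω ≈ 115 kip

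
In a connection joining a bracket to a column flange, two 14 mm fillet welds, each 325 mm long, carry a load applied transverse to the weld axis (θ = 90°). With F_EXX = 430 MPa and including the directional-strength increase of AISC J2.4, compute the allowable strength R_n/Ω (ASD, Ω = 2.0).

R_n/Ω ≈ 1240 kN

t_e = 0.707 × 14 = 9.898 mm; A_we = 9.898 × 650 = 6434 mm².
Directional factor: 1.0 + 0.5 sin^1.5(90°) = 1.5.
F_nw = 0.6 × 430 × 1.5 = 387 MPa.
R_n/Ω = (387 × 6434) / 2.0 × 10⁻³ = 1245 kN.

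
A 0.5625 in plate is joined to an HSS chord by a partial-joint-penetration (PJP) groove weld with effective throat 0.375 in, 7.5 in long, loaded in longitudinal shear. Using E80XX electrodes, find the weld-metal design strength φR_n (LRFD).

φR_n ≈ 101 kips

E80XX → F_EXX = 80 ksi.
Effective throat (given) t_e = 0.375 in.
A_we = 0.375 × 7.5 = 2.812 in².
F_nw = 0.6 F_EXX = 48 ksi.
φR_n = 0.75 × 48 × 2.812 = 101.2 kips.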